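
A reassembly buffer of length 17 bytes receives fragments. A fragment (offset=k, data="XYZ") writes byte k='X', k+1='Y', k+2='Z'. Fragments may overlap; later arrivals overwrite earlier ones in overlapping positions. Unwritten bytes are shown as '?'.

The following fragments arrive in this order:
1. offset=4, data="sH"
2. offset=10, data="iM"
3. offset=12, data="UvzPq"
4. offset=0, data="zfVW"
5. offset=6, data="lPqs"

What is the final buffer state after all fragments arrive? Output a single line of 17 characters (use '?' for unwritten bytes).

Fragment 1: offset=4 data="sH" -> buffer=????sH???????????
Fragment 2: offset=10 data="iM" -> buffer=????sH????iM?????
Fragment 3: offset=12 data="UvzPq" -> buffer=????sH????iMUvzPq
Fragment 4: offset=0 data="zfVW" -> buffer=zfVWsH????iMUvzPq
Fragment 5: offset=6 data="lPqs" -> buffer=zfVWsHlPqsiMUvzPq

Answer: zfVWsHlPqsiMUvzPq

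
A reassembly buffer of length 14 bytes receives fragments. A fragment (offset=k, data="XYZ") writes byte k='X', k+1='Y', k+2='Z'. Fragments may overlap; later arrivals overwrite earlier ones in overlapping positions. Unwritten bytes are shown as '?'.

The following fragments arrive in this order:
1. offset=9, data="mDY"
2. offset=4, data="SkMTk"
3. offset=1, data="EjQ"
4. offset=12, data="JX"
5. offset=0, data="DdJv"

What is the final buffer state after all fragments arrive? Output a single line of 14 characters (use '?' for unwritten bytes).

Answer: DdJvSkMTkmDYJX

Derivation:
Fragment 1: offset=9 data="mDY" -> buffer=?????????mDY??
Fragment 2: offset=4 data="SkMTk" -> buffer=????SkMTkmDY??
Fragment 3: offset=1 data="EjQ" -> buffer=?EjQSkMTkmDY??
Fragment 4: offset=12 data="JX" -> buffer=?EjQSkMTkmDYJX
Fragment 5: offset=0 data="DdJv" -> buffer=DdJvSkMTkmDYJX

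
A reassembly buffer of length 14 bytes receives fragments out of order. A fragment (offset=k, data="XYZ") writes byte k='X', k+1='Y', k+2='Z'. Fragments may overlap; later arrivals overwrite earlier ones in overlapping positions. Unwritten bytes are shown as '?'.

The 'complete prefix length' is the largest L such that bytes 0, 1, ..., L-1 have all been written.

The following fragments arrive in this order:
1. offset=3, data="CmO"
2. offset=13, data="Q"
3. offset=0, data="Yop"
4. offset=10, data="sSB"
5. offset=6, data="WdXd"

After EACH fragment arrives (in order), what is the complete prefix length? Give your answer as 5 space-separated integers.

Answer: 0 0 6 6 14

Derivation:
Fragment 1: offset=3 data="CmO" -> buffer=???CmO???????? -> prefix_len=0
Fragment 2: offset=13 data="Q" -> buffer=???CmO???????Q -> prefix_len=0
Fragment 3: offset=0 data="Yop" -> buffer=YopCmO???????Q -> prefix_len=6
Fragment 4: offset=10 data="sSB" -> buffer=YopCmO????sSBQ -> prefix_len=6
Fragment 5: offset=6 data="WdXd" -> buffer=YopCmOWdXdsSBQ -> prefix_len=14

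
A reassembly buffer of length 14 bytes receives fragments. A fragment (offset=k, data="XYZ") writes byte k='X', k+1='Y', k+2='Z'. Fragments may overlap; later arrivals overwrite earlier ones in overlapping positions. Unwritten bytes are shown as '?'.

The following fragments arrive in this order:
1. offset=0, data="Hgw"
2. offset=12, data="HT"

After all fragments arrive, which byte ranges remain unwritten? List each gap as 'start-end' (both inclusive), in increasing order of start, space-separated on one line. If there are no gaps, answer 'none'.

Answer: 3-11

Derivation:
Fragment 1: offset=0 len=3
Fragment 2: offset=12 len=2
Gaps: 3-11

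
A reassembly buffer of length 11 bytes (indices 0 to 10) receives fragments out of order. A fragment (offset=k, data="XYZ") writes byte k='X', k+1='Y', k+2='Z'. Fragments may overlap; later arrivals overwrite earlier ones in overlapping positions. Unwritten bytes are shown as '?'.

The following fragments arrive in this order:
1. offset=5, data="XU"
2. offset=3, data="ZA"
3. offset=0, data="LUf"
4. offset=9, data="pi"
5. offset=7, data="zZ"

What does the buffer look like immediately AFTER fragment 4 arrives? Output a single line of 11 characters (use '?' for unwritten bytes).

Answer: LUfZAXU??pi

Derivation:
Fragment 1: offset=5 data="XU" -> buffer=?????XU????
Fragment 2: offset=3 data="ZA" -> buffer=???ZAXU????
Fragment 3: offset=0 data="LUf" -> buffer=LUfZAXU????
Fragment 4: offset=9 data="pi" -> buffer=LUfZAXU??pi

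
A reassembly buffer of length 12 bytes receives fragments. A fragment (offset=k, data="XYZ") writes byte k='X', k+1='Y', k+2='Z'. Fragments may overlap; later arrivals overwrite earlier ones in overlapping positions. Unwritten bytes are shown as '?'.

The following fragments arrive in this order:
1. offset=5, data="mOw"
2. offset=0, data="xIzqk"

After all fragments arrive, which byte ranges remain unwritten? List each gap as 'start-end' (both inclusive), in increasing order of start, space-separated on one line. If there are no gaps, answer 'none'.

Answer: 8-11

Derivation:
Fragment 1: offset=5 len=3
Fragment 2: offset=0 len=5
Gaps: 8-11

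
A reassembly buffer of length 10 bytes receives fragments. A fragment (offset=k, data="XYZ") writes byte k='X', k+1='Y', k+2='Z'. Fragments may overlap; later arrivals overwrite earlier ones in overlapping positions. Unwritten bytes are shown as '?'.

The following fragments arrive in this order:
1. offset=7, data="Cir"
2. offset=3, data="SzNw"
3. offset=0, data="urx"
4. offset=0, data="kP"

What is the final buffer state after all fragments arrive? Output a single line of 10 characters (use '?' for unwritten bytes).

Fragment 1: offset=7 data="Cir" -> buffer=???????Cir
Fragment 2: offset=3 data="SzNw" -> buffer=???SzNwCir
Fragment 3: offset=0 data="urx" -> buffer=urxSzNwCir
Fragment 4: offset=0 data="kP" -> buffer=kPxSzNwCir

Answer: kPxSzNwCir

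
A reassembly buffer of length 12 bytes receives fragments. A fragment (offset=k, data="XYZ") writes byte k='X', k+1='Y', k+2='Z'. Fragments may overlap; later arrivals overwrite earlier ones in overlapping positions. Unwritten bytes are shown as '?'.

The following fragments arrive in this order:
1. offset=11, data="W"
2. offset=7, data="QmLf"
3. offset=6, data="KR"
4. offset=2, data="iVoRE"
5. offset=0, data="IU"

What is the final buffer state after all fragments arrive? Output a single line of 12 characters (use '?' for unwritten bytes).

Fragment 1: offset=11 data="W" -> buffer=???????????W
Fragment 2: offset=7 data="QmLf" -> buffer=???????QmLfW
Fragment 3: offset=6 data="KR" -> buffer=??????KRmLfW
Fragment 4: offset=2 data="iVoRE" -> buffer=??iVoRERmLfW
Fragment 5: offset=0 data="IU" -> buffer=IUiVoRERmLfW

Answer: IUiVoRERmLfW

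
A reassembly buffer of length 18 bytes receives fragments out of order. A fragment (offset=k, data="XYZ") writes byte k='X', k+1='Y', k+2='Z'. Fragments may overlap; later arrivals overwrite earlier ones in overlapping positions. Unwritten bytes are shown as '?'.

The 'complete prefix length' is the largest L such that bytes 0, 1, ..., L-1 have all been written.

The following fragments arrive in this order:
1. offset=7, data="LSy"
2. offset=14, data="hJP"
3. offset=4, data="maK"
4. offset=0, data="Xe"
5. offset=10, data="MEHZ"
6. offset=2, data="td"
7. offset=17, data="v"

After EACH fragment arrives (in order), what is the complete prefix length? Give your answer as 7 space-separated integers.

Answer: 0 0 0 2 2 17 18

Derivation:
Fragment 1: offset=7 data="LSy" -> buffer=???????LSy???????? -> prefix_len=0
Fragment 2: offset=14 data="hJP" -> buffer=???????LSy????hJP? -> prefix_len=0
Fragment 3: offset=4 data="maK" -> buffer=????maKLSy????hJP? -> prefix_len=0
Fragment 4: offset=0 data="Xe" -> buffer=Xe??maKLSy????hJP? -> prefix_len=2
Fragment 5: offset=10 data="MEHZ" -> buffer=Xe??maKLSyMEHZhJP? -> prefix_len=2
Fragment 6: offset=2 data="td" -> buffer=XetdmaKLSyMEHZhJP? -> prefix_len=17
Fragment 7: offset=17 data="v" -> buffer=XetdmaKLSyMEHZhJPv -> prefix_len=18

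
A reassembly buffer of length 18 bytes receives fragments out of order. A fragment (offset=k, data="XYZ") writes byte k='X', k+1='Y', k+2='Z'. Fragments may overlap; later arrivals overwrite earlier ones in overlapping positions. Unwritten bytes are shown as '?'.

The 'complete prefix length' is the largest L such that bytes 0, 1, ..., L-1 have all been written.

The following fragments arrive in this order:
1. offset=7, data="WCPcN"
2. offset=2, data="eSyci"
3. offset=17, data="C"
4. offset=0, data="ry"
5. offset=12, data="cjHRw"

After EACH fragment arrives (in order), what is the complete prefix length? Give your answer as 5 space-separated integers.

Answer: 0 0 0 12 18

Derivation:
Fragment 1: offset=7 data="WCPcN" -> buffer=???????WCPcN?????? -> prefix_len=0
Fragment 2: offset=2 data="eSyci" -> buffer=??eSyciWCPcN?????? -> prefix_len=0
Fragment 3: offset=17 data="C" -> buffer=??eSyciWCPcN?????C -> prefix_len=0
Fragment 4: offset=0 data="ry" -> buffer=ryeSyciWCPcN?????C -> prefix_len=12
Fragment 5: offset=12 data="cjHRw" -> buffer=ryeSyciWCPcNcjHRwC -> prefix_len=18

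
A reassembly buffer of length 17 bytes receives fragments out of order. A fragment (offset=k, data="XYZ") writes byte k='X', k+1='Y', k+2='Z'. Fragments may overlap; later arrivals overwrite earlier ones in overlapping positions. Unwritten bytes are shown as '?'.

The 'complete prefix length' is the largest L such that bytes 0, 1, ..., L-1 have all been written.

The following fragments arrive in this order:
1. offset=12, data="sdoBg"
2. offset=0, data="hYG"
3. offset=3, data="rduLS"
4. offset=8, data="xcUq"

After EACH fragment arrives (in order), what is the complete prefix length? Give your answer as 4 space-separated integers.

Fragment 1: offset=12 data="sdoBg" -> buffer=????????????sdoBg -> prefix_len=0
Fragment 2: offset=0 data="hYG" -> buffer=hYG?????????sdoBg -> prefix_len=3
Fragment 3: offset=3 data="rduLS" -> buffer=hYGrduLS????sdoBg -> prefix_len=8
Fragment 4: offset=8 data="xcUq" -> buffer=hYGrduLSxcUqsdoBg -> prefix_len=17

Answer: 0 3 8 17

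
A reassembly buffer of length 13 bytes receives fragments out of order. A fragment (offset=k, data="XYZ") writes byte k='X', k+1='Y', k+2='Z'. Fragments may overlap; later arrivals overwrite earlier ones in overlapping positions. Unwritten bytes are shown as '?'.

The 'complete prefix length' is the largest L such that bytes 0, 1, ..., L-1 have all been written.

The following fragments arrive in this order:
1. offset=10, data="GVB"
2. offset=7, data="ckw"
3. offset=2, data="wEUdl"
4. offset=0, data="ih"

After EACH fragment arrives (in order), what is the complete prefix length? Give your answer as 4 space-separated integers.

Fragment 1: offset=10 data="GVB" -> buffer=??????????GVB -> prefix_len=0
Fragment 2: offset=7 data="ckw" -> buffer=???????ckwGVB -> prefix_len=0
Fragment 3: offset=2 data="wEUdl" -> buffer=??wEUdlckwGVB -> prefix_len=0
Fragment 4: offset=0 data="ih" -> buffer=ihwEUdlckwGVB -> prefix_len=13

Answer: 0 0 0 13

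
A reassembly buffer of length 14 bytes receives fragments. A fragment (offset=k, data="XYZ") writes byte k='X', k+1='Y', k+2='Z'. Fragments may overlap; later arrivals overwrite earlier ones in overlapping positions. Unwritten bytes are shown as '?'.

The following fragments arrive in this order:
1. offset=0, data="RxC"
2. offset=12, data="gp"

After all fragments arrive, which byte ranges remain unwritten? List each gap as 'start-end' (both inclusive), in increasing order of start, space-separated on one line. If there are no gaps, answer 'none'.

Answer: 3-11

Derivation:
Fragment 1: offset=0 len=3
Fragment 2: offset=12 len=2
Gaps: 3-11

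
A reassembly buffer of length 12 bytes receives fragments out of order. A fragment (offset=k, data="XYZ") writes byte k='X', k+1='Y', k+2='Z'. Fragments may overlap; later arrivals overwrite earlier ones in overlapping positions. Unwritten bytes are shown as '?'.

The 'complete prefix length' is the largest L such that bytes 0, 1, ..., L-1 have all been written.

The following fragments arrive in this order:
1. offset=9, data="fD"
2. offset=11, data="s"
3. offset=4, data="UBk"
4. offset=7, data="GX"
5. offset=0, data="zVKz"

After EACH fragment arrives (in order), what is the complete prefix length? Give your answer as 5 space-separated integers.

Fragment 1: offset=9 data="fD" -> buffer=?????????fD? -> prefix_len=0
Fragment 2: offset=11 data="s" -> buffer=?????????fDs -> prefix_len=0
Fragment 3: offset=4 data="UBk" -> buffer=????UBk??fDs -> prefix_len=0
Fragment 4: offset=7 data="GX" -> buffer=????UBkGXfDs -> prefix_len=0
Fragment 5: offset=0 data="zVKz" -> buffer=zVKzUBkGXfDs -> prefix_len=12

Answer: 0 0 0 0 12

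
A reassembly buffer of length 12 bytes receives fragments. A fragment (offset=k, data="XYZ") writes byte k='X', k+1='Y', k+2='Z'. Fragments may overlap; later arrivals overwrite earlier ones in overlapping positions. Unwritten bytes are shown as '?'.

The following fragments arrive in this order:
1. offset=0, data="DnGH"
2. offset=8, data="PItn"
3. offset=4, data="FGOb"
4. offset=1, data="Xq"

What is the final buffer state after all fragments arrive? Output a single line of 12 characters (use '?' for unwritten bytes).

Fragment 1: offset=0 data="DnGH" -> buffer=DnGH????????
Fragment 2: offset=8 data="PItn" -> buffer=DnGH????PItn
Fragment 3: offset=4 data="FGOb" -> buffer=DnGHFGObPItn
Fragment 4: offset=1 data="Xq" -> buffer=DXqHFGObPItn

Answer: DXqHFGObPItn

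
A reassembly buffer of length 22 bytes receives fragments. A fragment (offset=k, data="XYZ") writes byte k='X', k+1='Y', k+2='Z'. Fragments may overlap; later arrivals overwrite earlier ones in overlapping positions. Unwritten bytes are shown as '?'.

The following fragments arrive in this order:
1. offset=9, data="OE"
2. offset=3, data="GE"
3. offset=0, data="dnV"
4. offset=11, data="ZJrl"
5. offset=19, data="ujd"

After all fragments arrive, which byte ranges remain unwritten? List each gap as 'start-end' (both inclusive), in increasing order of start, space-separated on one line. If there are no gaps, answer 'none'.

Answer: 5-8 15-18

Derivation:
Fragment 1: offset=9 len=2
Fragment 2: offset=3 len=2
Fragment 3: offset=0 len=3
Fragment 4: offset=11 len=4
Fragment 5: offset=19 len=3
Gaps: 5-8 15-18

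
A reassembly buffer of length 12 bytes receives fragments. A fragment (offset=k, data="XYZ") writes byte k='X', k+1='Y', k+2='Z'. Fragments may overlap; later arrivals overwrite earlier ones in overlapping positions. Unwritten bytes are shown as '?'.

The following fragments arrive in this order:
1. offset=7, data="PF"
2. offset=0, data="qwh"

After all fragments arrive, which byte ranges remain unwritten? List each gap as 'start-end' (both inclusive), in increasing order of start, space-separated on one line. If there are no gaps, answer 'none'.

Answer: 3-6 9-11

Derivation:
Fragment 1: offset=7 len=2
Fragment 2: offset=0 len=3
Gaps: 3-6 9-11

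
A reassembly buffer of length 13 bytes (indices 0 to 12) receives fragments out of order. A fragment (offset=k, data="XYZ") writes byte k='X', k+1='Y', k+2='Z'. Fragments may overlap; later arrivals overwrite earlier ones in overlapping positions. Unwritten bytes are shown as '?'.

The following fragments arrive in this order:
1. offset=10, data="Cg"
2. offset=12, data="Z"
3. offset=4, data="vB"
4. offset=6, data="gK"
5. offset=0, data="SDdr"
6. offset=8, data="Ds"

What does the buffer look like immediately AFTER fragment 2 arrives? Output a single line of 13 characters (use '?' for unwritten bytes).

Answer: ??????????CgZ

Derivation:
Fragment 1: offset=10 data="Cg" -> buffer=??????????Cg?
Fragment 2: offset=12 data="Z" -> buffer=??????????CgZ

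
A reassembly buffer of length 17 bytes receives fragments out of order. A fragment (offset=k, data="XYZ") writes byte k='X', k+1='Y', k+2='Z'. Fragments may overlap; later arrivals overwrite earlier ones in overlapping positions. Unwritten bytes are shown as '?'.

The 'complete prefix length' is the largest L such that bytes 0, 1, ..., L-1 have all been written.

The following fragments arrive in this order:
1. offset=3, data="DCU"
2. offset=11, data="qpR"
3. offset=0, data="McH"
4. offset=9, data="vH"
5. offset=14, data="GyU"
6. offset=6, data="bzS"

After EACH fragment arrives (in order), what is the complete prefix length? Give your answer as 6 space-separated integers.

Fragment 1: offset=3 data="DCU" -> buffer=???DCU??????????? -> prefix_len=0
Fragment 2: offset=11 data="qpR" -> buffer=???DCU?????qpR??? -> prefix_len=0
Fragment 3: offset=0 data="McH" -> buffer=McHDCU?????qpR??? -> prefix_len=6
Fragment 4: offset=9 data="vH" -> buffer=McHDCU???vHqpR??? -> prefix_len=6
Fragment 5: offset=14 data="GyU" -> buffer=McHDCU???vHqpRGyU -> prefix_len=6
Fragment 6: offset=6 data="bzS" -> buffer=McHDCUbzSvHqpRGyU -> prefix_len=17

Answer: 0 0 6 6 6 17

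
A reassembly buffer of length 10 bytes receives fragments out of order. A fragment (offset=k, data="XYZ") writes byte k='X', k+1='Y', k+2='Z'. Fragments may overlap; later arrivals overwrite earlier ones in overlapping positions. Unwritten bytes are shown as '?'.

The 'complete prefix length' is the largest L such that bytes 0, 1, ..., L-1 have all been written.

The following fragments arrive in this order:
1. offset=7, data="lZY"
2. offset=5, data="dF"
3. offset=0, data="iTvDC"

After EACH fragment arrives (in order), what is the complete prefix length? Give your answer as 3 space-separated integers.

Fragment 1: offset=7 data="lZY" -> buffer=???????lZY -> prefix_len=0
Fragment 2: offset=5 data="dF" -> buffer=?????dFlZY -> prefix_len=0
Fragment 3: offset=0 data="iTvDC" -> buffer=iTvDCdFlZY -> prefix_len=10

Answer: 0 0 10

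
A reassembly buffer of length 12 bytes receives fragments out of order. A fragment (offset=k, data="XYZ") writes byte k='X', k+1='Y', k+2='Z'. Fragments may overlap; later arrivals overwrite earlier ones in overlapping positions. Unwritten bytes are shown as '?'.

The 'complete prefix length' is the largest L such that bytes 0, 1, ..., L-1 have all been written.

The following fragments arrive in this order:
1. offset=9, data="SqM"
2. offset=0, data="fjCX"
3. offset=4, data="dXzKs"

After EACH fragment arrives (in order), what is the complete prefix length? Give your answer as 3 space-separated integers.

Answer: 0 4 12

Derivation:
Fragment 1: offset=9 data="SqM" -> buffer=?????????SqM -> prefix_len=0
Fragment 2: offset=0 data="fjCX" -> buffer=fjCX?????SqM -> prefix_len=4
Fragment 3: offset=4 data="dXzKs" -> buffer=fjCXdXzKsSqM -> prefix_len=12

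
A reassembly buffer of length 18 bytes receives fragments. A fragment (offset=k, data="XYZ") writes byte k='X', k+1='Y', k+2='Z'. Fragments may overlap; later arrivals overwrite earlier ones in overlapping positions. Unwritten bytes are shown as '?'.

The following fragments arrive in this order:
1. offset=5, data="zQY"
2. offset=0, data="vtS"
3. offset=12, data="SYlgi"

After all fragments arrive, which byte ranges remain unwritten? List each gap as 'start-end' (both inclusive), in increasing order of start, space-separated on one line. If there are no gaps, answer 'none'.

Answer: 3-4 8-11 17-17

Derivation:
Fragment 1: offset=5 len=3
Fragment 2: offset=0 len=3
Fragment 3: offset=12 len=5
Gaps: 3-4 8-11 17-17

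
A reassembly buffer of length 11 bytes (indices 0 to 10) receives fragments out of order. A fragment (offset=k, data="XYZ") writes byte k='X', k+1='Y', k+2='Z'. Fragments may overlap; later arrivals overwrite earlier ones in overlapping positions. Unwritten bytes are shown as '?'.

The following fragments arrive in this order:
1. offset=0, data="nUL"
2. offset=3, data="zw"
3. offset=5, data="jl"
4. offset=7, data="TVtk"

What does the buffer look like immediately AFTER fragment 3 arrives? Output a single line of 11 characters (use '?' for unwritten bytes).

Fragment 1: offset=0 data="nUL" -> buffer=nUL????????
Fragment 2: offset=3 data="zw" -> buffer=nULzw??????
Fragment 3: offset=5 data="jl" -> buffer=nULzwjl????

Answer: nULzwjl????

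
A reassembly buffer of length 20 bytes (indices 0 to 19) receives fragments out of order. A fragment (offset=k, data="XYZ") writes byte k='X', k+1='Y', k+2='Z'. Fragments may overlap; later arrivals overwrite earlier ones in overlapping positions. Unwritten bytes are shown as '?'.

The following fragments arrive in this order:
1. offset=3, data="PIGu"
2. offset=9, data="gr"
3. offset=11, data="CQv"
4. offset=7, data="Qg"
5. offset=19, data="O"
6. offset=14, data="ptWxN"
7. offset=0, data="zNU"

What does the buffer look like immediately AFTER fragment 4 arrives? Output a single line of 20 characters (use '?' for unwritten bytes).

Fragment 1: offset=3 data="PIGu" -> buffer=???PIGu?????????????
Fragment 2: offset=9 data="gr" -> buffer=???PIGu??gr?????????
Fragment 3: offset=11 data="CQv" -> buffer=???PIGu??grCQv??????
Fragment 4: offset=7 data="Qg" -> buffer=???PIGuQggrCQv??????

Answer: ???PIGuQggrCQv??????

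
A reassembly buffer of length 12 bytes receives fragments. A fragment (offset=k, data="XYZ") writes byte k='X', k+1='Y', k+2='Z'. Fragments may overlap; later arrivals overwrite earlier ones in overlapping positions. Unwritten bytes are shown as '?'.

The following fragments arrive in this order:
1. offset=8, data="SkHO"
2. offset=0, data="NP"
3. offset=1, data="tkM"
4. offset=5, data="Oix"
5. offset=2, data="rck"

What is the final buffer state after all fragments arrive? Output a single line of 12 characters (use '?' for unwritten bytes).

Answer: NtrckOixSkHO

Derivation:
Fragment 1: offset=8 data="SkHO" -> buffer=????????SkHO
Fragment 2: offset=0 data="NP" -> buffer=NP??????SkHO
Fragment 3: offset=1 data="tkM" -> buffer=NtkM????SkHO
Fragment 4: offset=5 data="Oix" -> buffer=NtkM?OixSkHO
Fragment 5: offset=2 data="rck" -> buffer=NtrckOixSkHO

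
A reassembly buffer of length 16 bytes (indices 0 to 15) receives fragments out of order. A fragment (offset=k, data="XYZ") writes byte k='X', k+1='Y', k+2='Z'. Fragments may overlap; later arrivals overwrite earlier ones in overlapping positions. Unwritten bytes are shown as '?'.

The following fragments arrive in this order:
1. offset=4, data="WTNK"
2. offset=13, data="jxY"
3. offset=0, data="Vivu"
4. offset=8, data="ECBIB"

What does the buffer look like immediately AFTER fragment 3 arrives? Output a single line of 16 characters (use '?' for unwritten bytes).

Answer: VivuWTNK?????jxY

Derivation:
Fragment 1: offset=4 data="WTNK" -> buffer=????WTNK????????
Fragment 2: offset=13 data="jxY" -> buffer=????WTNK?????jxY
Fragment 3: offset=0 data="Vivu" -> buffer=VivuWTNK?????jxY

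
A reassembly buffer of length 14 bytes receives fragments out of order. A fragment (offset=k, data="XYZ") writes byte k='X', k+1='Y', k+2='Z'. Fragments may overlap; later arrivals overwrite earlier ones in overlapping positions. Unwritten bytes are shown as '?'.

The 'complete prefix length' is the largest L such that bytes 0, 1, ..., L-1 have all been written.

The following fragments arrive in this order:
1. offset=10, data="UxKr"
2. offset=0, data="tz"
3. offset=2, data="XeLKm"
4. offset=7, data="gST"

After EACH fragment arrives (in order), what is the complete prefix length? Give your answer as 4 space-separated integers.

Fragment 1: offset=10 data="UxKr" -> buffer=??????????UxKr -> prefix_len=0
Fragment 2: offset=0 data="tz" -> buffer=tz????????UxKr -> prefix_len=2
Fragment 3: offset=2 data="XeLKm" -> buffer=tzXeLKm???UxKr -> prefix_len=7
Fragment 4: offset=7 data="gST" -> buffer=tzXeLKmgSTUxKr -> prefix_len=14

Answer: 0 2 7 14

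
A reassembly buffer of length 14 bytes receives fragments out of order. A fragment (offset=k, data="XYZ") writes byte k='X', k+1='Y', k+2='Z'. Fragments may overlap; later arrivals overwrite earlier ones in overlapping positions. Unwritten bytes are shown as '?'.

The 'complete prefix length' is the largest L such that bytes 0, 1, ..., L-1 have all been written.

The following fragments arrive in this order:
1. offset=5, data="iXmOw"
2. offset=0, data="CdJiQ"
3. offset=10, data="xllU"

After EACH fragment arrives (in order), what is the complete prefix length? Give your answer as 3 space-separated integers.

Answer: 0 10 14

Derivation:
Fragment 1: offset=5 data="iXmOw" -> buffer=?????iXmOw???? -> prefix_len=0
Fragment 2: offset=0 data="CdJiQ" -> buffer=CdJiQiXmOw???? -> prefix_len=10
Fragment 3: offset=10 data="xllU" -> buffer=CdJiQiXmOwxllU -> prefix_len=14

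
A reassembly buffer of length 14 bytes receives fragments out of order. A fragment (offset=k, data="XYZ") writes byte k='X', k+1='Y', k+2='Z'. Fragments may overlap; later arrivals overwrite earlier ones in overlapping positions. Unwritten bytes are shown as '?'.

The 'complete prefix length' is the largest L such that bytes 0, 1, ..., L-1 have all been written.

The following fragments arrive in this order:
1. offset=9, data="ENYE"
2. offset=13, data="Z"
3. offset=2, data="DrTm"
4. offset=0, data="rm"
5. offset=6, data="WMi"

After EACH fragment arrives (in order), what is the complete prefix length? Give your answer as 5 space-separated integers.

Fragment 1: offset=9 data="ENYE" -> buffer=?????????ENYE? -> prefix_len=0
Fragment 2: offset=13 data="Z" -> buffer=?????????ENYEZ -> prefix_len=0
Fragment 3: offset=2 data="DrTm" -> buffer=??DrTm???ENYEZ -> prefix_len=0
Fragment 4: offset=0 data="rm" -> buffer=rmDrTm???ENYEZ -> prefix_len=6
Fragment 5: offset=6 data="WMi" -> buffer=rmDrTmWMiENYEZ -> prefix_len=14

Answer: 0 0 0 6 14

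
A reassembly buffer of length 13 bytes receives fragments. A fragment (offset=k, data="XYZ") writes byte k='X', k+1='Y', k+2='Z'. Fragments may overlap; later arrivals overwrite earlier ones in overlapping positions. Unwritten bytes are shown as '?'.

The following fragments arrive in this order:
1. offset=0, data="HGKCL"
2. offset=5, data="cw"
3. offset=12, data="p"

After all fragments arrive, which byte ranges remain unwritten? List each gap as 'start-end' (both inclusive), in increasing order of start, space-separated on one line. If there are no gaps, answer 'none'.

Fragment 1: offset=0 len=5
Fragment 2: offset=5 len=2
Fragment 3: offset=12 len=1
Gaps: 7-11

Answer: 7-11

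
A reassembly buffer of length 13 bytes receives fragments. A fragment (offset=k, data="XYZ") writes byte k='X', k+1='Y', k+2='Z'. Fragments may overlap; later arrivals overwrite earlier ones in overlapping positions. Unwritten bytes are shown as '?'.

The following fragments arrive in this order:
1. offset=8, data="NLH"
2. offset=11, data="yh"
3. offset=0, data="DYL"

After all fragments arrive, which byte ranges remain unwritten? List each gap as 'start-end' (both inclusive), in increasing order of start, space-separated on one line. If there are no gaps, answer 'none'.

Answer: 3-7

Derivation:
Fragment 1: offset=8 len=3
Fragment 2: offset=11 len=2
Fragment 3: offset=0 len=3
Gaps: 3-7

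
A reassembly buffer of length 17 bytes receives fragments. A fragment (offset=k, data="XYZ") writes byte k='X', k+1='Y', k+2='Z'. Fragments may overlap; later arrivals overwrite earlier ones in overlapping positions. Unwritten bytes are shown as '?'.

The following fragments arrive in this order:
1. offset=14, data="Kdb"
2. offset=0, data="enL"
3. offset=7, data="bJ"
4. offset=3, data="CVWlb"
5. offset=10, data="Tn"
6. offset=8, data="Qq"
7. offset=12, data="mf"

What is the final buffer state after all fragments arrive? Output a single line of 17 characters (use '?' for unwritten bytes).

Answer: enLCVWlbQqTnmfKdb

Derivation:
Fragment 1: offset=14 data="Kdb" -> buffer=??????????????Kdb
Fragment 2: offset=0 data="enL" -> buffer=enL???????????Kdb
Fragment 3: offset=7 data="bJ" -> buffer=enL????bJ?????Kdb
Fragment 4: offset=3 data="CVWlb" -> buffer=enLCVWlbJ?????Kdb
Fragment 5: offset=10 data="Tn" -> buffer=enLCVWlbJ?Tn??Kdb
Fragment 6: offset=8 data="Qq" -> buffer=enLCVWlbQqTn??Kdb
Fragment 7: offset=12 data="mf" -> buffer=enLCVWlbQqTnmfKdb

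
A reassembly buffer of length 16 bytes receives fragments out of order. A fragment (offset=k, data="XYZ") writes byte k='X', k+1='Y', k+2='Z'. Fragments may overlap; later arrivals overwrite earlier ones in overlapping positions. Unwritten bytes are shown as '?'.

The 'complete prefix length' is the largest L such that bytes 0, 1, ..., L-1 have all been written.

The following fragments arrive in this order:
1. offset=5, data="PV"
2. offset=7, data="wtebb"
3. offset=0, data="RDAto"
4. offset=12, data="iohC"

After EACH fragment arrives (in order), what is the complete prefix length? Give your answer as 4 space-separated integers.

Answer: 0 0 12 16

Derivation:
Fragment 1: offset=5 data="PV" -> buffer=?????PV????????? -> prefix_len=0
Fragment 2: offset=7 data="wtebb" -> buffer=?????PVwtebb???? -> prefix_len=0
Fragment 3: offset=0 data="RDAto" -> buffer=RDAtoPVwtebb???? -> prefix_len=12
Fragment 4: offset=12 data="iohC" -> buffer=RDAtoPVwtebbiohC -> prefix_len=16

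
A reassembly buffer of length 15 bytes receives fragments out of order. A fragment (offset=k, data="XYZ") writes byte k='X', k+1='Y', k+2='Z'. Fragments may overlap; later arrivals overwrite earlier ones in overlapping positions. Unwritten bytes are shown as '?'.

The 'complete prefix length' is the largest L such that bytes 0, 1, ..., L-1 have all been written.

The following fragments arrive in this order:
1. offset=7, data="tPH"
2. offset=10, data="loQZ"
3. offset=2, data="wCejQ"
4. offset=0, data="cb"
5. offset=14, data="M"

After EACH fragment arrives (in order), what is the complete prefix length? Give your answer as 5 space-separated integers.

Answer: 0 0 0 14 15

Derivation:
Fragment 1: offset=7 data="tPH" -> buffer=???????tPH????? -> prefix_len=0
Fragment 2: offset=10 data="loQZ" -> buffer=???????tPHloQZ? -> prefix_len=0
Fragment 3: offset=2 data="wCejQ" -> buffer=??wCejQtPHloQZ? -> prefix_len=0
Fragment 4: offset=0 data="cb" -> buffer=cbwCejQtPHloQZ? -> prefix_len=14
Fragment 5: offset=14 data="M" -> buffer=cbwCejQtPHloQZM -> prefix_len=15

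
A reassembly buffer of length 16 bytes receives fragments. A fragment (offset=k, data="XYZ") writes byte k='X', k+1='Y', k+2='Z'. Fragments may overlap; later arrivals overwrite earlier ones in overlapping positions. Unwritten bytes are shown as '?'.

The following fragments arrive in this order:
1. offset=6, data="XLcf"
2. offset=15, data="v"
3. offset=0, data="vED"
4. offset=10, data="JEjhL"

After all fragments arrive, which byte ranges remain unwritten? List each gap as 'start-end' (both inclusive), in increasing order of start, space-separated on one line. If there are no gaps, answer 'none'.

Answer: 3-5

Derivation:
Fragment 1: offset=6 len=4
Fragment 2: offset=15 len=1
Fragment 3: offset=0 len=3
Fragment 4: offset=10 len=5
Gaps: 3-5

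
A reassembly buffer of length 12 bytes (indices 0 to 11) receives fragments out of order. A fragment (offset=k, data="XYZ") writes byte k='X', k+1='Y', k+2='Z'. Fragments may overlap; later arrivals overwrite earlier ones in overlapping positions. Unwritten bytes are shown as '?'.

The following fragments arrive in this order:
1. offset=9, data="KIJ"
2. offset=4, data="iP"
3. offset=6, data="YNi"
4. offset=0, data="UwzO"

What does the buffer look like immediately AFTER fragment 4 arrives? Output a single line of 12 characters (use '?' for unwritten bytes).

Answer: UwzOiPYNiKIJ

Derivation:
Fragment 1: offset=9 data="KIJ" -> buffer=?????????KIJ
Fragment 2: offset=4 data="iP" -> buffer=????iP???KIJ
Fragment 3: offset=6 data="YNi" -> buffer=????iPYNiKIJ
Fragment 4: offset=0 data="UwzO" -> buffer=UwzOiPYNiKIJ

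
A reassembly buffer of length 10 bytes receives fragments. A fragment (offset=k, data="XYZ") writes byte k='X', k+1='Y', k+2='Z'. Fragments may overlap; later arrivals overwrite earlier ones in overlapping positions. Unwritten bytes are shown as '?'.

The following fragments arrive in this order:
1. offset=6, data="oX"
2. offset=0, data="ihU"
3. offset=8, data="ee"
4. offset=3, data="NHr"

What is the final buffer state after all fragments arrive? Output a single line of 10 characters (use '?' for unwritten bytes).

Answer: ihUNHroXee

Derivation:
Fragment 1: offset=6 data="oX" -> buffer=??????oX??
Fragment 2: offset=0 data="ihU" -> buffer=ihU???oX??
Fragment 3: offset=8 data="ee" -> buffer=ihU???oXee
Fragment 4: offset=3 data="NHr" -> buffer=ihUNHroXee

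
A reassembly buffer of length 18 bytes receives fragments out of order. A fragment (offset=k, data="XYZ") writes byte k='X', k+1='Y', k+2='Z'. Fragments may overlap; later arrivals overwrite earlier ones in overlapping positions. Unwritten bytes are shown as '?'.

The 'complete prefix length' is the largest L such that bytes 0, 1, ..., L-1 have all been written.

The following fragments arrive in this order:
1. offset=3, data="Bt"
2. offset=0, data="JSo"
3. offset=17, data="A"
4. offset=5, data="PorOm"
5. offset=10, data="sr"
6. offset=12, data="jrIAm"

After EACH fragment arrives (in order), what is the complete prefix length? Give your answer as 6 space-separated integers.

Fragment 1: offset=3 data="Bt" -> buffer=???Bt????????????? -> prefix_len=0
Fragment 2: offset=0 data="JSo" -> buffer=JSoBt????????????? -> prefix_len=5
Fragment 3: offset=17 data="A" -> buffer=JSoBt????????????A -> prefix_len=5
Fragment 4: offset=5 data="PorOm" -> buffer=JSoBtPorOm???????A -> prefix_len=10
Fragment 5: offset=10 data="sr" -> buffer=JSoBtPorOmsr?????A -> prefix_len=12
Fragment 6: offset=12 data="jrIAm" -> buffer=JSoBtPorOmsrjrIAmA -> prefix_len=18

Answer: 0 5 5 10 12 18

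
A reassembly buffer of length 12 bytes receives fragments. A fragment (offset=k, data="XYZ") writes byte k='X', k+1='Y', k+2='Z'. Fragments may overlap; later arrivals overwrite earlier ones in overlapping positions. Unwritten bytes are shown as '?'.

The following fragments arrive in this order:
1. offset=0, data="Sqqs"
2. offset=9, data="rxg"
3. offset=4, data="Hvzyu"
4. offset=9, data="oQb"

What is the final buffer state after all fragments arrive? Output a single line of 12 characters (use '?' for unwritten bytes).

Fragment 1: offset=0 data="Sqqs" -> buffer=Sqqs????????
Fragment 2: offset=9 data="rxg" -> buffer=Sqqs?????rxg
Fragment 3: offset=4 data="Hvzyu" -> buffer=SqqsHvzyurxg
Fragment 4: offset=9 data="oQb" -> buffer=SqqsHvzyuoQb

Answer: SqqsHvzyuoQb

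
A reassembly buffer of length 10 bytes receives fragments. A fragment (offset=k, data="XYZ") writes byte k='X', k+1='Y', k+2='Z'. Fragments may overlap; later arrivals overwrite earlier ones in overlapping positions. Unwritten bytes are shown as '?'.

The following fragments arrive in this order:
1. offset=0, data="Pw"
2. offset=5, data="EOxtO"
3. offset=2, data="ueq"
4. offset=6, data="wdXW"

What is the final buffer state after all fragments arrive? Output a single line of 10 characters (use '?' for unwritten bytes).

Answer: PwueqEwdXW

Derivation:
Fragment 1: offset=0 data="Pw" -> buffer=Pw????????
Fragment 2: offset=5 data="EOxtO" -> buffer=Pw???EOxtO
Fragment 3: offset=2 data="ueq" -> buffer=PwueqEOxtO
Fragment 4: offset=6 data="wdXW" -> buffer=PwueqEwdXW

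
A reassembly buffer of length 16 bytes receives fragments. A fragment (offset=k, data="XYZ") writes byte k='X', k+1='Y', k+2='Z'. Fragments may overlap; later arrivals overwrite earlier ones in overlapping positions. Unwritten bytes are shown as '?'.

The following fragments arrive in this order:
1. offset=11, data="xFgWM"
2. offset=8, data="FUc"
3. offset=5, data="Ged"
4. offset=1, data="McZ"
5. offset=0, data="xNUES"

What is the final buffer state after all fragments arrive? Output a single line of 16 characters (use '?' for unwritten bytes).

Fragment 1: offset=11 data="xFgWM" -> buffer=???????????xFgWM
Fragment 2: offset=8 data="FUc" -> buffer=????????FUcxFgWM
Fragment 3: offset=5 data="Ged" -> buffer=?????GedFUcxFgWM
Fragment 4: offset=1 data="McZ" -> buffer=?McZ?GedFUcxFgWM
Fragment 5: offset=0 data="xNUES" -> buffer=xNUESGedFUcxFgWM

Answer: xNUESGedFUcxFgWM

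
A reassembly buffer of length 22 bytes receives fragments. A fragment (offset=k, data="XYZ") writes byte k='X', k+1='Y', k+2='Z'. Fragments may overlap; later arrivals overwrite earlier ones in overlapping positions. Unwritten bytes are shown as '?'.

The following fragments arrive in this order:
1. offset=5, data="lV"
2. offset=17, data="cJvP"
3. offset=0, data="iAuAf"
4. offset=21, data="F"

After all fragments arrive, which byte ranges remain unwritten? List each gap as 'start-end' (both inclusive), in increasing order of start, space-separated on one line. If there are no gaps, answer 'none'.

Fragment 1: offset=5 len=2
Fragment 2: offset=17 len=4
Fragment 3: offset=0 len=5
Fragment 4: offset=21 len=1
Gaps: 7-16

Answer: 7-16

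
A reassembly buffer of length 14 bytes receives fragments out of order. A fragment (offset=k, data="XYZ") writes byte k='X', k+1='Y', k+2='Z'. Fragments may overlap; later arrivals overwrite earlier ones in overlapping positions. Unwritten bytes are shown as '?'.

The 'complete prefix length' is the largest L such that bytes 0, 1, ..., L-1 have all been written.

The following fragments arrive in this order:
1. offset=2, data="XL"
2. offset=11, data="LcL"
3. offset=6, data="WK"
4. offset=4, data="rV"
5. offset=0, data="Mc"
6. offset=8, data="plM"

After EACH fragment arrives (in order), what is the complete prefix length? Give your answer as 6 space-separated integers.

Fragment 1: offset=2 data="XL" -> buffer=??XL?????????? -> prefix_len=0
Fragment 2: offset=11 data="LcL" -> buffer=??XL???????LcL -> prefix_len=0
Fragment 3: offset=6 data="WK" -> buffer=??XL??WK???LcL -> prefix_len=0
Fragment 4: offset=4 data="rV" -> buffer=??XLrVWK???LcL -> prefix_len=0
Fragment 5: offset=0 data="Mc" -> buffer=McXLrVWK???LcL -> prefix_len=8
Fragment 6: offset=8 data="plM" -> buffer=McXLrVWKplMLcL -> prefix_len=14

Answer: 0 0 0 0 8 14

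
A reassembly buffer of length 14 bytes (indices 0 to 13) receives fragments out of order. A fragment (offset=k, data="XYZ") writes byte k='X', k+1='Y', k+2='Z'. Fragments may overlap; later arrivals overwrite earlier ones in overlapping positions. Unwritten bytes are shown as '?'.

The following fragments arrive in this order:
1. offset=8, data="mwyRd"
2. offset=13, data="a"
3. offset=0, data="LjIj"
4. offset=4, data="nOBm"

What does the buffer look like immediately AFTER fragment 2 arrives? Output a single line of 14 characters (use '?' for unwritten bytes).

Answer: ????????mwyRda

Derivation:
Fragment 1: offset=8 data="mwyRd" -> buffer=????????mwyRd?
Fragment 2: offset=13 data="a" -> buffer=????????mwyRda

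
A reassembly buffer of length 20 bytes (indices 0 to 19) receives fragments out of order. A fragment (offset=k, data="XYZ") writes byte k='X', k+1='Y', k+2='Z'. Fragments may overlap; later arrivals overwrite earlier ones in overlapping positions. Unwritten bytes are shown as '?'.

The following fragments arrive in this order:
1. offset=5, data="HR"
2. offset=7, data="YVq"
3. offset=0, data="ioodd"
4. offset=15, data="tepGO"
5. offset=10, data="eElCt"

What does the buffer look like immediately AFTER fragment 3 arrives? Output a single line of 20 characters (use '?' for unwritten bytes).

Answer: iooddHRYVq??????????

Derivation:
Fragment 1: offset=5 data="HR" -> buffer=?????HR?????????????
Fragment 2: offset=7 data="YVq" -> buffer=?????HRYVq??????????
Fragment 3: offset=0 data="ioodd" -> buffer=iooddHRYVq??????????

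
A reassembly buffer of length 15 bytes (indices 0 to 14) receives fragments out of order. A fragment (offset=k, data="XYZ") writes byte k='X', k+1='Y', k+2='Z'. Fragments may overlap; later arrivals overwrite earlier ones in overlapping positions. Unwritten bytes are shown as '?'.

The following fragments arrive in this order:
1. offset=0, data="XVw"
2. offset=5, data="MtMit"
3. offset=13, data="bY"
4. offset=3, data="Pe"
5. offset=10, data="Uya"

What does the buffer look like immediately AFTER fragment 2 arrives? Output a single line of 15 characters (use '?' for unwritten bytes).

Fragment 1: offset=0 data="XVw" -> buffer=XVw????????????
Fragment 2: offset=5 data="MtMit" -> buffer=XVw??MtMit?????

Answer: XVw??MtMit?????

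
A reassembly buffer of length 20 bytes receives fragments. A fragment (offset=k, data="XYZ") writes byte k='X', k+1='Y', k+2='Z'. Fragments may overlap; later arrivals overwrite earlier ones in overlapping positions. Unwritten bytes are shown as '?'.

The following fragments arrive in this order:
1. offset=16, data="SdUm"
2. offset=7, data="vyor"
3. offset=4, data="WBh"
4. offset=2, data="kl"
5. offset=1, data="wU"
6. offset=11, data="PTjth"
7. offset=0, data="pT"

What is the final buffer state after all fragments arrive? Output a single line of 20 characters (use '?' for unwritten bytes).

Fragment 1: offset=16 data="SdUm" -> buffer=????????????????SdUm
Fragment 2: offset=7 data="vyor" -> buffer=???????vyor?????SdUm
Fragment 3: offset=4 data="WBh" -> buffer=????WBhvyor?????SdUm
Fragment 4: offset=2 data="kl" -> buffer=??klWBhvyor?????SdUm
Fragment 5: offset=1 data="wU" -> buffer=?wUlWBhvyor?????SdUm
Fragment 6: offset=11 data="PTjth" -> buffer=?wUlWBhvyorPTjthSdUm
Fragment 7: offset=0 data="pT" -> buffer=pTUlWBhvyorPTjthSdUm

Answer: pTUlWBhvyorPTjthSdUm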